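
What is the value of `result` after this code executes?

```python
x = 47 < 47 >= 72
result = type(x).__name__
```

x is bool; result = 'bool'

'bool'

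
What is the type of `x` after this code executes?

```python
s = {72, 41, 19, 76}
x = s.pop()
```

Popping from set[int] returns int

int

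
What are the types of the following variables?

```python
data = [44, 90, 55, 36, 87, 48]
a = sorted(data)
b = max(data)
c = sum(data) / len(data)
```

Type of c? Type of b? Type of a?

int / int = float; max of ints returns int; sorted() returns list

float, int, list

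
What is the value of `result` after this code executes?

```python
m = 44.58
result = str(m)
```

m = 44.58; result = '44.58'

'44.58'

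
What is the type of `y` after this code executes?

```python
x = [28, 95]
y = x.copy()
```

list.copy() returns list

list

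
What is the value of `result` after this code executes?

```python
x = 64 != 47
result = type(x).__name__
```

x is bool; result = 'bool'

'bool'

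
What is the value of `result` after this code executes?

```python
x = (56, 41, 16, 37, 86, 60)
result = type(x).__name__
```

x is tuple; result = 'tuple'

'tuple'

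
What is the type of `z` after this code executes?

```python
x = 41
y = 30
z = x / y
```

int / int = float

float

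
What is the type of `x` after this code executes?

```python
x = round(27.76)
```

round() with no decimal places returns int

int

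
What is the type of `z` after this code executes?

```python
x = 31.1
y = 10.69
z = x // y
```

float // float = float

float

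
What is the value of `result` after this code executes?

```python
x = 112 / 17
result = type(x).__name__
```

x is float; result = 'float'

'float'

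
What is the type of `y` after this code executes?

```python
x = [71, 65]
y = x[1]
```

Indexing list[int] returns int

int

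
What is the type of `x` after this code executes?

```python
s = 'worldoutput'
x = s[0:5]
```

Slicing a str returns str

str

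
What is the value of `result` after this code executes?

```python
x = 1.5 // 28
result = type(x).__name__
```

x is float; result = 'float'

'float'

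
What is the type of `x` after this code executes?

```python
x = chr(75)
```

chr() returns str (single char)

str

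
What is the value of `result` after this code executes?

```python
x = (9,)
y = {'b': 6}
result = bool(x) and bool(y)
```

x = (9,); y = {'b': 6}; result = True

True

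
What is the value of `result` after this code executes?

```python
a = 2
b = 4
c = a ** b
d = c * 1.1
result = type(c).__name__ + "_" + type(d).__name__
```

a is int; b is int; c is int; d is float; result = 'int_float'

'int_float'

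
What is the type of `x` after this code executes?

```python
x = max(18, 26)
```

max() of ints returns int

int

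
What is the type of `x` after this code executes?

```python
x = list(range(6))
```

list(range()) returns list

list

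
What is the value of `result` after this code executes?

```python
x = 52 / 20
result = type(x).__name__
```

x is float; result = 'float'

'float'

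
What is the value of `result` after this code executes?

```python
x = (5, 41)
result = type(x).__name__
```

x is tuple; result = 'tuple'

'tuple'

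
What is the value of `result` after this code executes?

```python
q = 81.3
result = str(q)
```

q = 81.3; result = '81.3'

'81.3'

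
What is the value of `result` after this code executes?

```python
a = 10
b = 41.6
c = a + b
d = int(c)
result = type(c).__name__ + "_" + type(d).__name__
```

a is int; b is float; c is float; d is int; result = 'float_int'

'float_int'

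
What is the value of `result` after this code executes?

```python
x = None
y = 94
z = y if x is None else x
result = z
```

x = None; y = 94; z = 94; result = 94

94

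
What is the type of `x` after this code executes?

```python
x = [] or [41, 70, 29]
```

'or' returns first truthy value (list)

list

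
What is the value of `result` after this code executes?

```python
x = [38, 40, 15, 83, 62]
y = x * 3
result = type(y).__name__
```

x is list; y is list; result = 'list'

'list'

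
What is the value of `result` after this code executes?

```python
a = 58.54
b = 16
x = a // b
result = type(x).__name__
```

a is float; b is int; x is float; result = 'float'

'float'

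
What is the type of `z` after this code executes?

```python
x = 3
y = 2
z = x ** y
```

positive int ** positive int = int

int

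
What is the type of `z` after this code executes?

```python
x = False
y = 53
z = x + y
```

bool + int = int (bool is subclass of int)

int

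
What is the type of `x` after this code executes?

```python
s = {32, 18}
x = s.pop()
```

Popping from set[int] returns int

int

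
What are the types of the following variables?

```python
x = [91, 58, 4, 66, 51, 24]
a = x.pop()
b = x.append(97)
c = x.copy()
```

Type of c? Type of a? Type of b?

copy() returns list; pop() returns element; append() returns None

list, int, NoneType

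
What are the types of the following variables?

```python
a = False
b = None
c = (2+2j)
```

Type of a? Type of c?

a is assigned the constant False, which has type bool; c is assigned (2+2j), an int plus an imaginary literal (j suffix), which evaluates to complex

bool, complex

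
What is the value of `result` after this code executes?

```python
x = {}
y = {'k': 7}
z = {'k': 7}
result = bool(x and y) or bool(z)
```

x = {}; y = {'k': 7}; z = {'k': 7}; result = True

True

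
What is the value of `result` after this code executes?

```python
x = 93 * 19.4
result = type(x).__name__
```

x is float; result = 'float'

'float'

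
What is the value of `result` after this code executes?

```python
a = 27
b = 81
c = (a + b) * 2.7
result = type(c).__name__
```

a is int; b is int; c is float; result = 'float'

'float'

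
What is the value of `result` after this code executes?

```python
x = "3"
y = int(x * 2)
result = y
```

x = '3'; y = 33; result = 33

33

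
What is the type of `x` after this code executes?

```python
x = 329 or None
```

'or' returns first truthy value

int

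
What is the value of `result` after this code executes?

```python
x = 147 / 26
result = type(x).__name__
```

x is float; result = 'float'

'float'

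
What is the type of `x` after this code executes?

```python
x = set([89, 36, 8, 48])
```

set() constructor returns set

set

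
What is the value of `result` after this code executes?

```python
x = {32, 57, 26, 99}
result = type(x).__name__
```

x is set; result = 'set'

'set'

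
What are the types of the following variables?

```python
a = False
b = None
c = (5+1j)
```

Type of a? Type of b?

a is assigned the constant False, which has type bool; b is assigned None, whose type is NoneType

bool, NoneType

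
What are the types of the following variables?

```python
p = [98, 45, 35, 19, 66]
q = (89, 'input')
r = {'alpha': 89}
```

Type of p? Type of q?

p is assigned a list literal (square brackets); q is assigned a tuple (parenthesized, comma-separated values)

list, tuple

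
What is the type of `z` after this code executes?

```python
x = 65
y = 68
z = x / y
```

int / int = float

float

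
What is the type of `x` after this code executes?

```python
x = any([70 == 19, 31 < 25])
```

any() returns bool

bool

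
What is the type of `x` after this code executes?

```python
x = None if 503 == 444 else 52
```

503 == 444 is False, so the else branch is taken

int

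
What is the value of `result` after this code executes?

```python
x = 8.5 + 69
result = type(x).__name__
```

x is float; result = 'float'

'float'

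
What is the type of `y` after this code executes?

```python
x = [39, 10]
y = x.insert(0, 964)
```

list.insert() returns None

NoneType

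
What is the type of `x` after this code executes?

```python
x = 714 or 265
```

'or' returns first truthy value (int)

int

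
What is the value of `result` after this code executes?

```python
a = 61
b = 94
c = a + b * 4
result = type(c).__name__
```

a is int; b is int; c is int; result = 'int'

'int'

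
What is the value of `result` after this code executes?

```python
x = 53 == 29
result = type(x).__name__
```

x is bool; result = 'bool'

'bool'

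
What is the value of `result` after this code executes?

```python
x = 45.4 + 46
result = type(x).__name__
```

x is float; result = 'float'

'float'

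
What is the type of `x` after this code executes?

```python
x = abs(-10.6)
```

abs() of float returns float

float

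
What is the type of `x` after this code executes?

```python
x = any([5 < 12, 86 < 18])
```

any() returns bool

bool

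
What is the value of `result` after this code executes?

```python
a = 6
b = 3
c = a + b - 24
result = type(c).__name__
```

a is int; b is int; c is int; result = 'int'

'int'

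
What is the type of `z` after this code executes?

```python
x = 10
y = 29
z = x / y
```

int / int = float

float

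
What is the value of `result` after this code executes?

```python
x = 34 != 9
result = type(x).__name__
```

x is bool; result = 'bool'

'bool'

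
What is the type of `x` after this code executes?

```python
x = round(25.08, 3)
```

round() with decimal places returns float

float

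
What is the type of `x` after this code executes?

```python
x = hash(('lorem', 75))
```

hash() returns int

int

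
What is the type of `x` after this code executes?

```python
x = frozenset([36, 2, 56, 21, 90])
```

frozenset() returns frozenset

frozenset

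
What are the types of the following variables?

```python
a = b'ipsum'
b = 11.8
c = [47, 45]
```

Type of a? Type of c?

a is assigned a bytes literal (b'...' prefix); c is assigned a list literal (square brackets)

bytes, list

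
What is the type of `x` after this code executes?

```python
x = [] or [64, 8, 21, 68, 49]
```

'or' returns first truthy value (list)

list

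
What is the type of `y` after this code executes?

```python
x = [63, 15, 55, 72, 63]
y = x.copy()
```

list.copy() returns list

list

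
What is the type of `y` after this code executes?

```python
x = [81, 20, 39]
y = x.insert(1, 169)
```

list.insert() returns None

NoneType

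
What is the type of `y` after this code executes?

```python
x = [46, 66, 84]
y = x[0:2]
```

Slicing a list returns a list

list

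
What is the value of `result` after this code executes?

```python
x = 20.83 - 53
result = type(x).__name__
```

x is float; result = 'float'

'float'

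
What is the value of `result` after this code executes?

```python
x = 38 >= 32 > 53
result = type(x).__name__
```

x is bool; result = 'bool'

'bool'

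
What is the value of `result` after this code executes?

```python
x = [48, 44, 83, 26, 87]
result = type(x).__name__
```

x is list; result = 'list'

'list'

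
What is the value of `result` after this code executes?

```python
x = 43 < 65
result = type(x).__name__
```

x is bool; result = 'bool'

'bool'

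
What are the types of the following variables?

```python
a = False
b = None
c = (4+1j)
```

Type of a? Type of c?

a is assigned the constant False, which has type bool; c is assigned (4+1j), an int plus an imaginary literal (j suffix), which evaluates to complex

bool, complex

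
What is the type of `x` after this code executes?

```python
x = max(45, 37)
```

max() of ints returns int

int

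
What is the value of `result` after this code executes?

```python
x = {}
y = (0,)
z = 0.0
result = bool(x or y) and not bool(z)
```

x = {}; y = (0,); z = 0.0; result = True

True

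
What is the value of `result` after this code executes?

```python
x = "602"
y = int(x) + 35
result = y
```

x = '602'; y = 637; result = 637

637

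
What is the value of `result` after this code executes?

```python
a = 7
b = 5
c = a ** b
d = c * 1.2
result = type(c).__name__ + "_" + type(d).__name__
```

a is int; b is int; c is int; d is float; result = 'int_float'

'int_float'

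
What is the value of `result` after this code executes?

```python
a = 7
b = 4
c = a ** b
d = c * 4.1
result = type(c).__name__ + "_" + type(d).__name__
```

a is int; b is int; c is int; d is float; result = 'int_float'

'int_float'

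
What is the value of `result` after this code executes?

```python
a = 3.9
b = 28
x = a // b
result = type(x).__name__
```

a is float; b is int; x is float; result = 'float'

'float'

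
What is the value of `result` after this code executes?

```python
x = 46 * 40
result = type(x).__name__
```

x is int; result = 'int'

'int'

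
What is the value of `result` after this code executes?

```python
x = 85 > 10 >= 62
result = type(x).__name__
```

x is bool; result = 'bool'

'bool'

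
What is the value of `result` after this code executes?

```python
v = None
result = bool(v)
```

v = None; result = False

False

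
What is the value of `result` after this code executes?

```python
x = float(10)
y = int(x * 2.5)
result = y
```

x = 10.0; y = 25; result = 25

25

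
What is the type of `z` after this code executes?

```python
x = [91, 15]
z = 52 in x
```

'in' operator returns bool

bool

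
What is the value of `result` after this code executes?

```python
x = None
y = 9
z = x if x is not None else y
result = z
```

x = None; y = 9; z = 9; result = 9

9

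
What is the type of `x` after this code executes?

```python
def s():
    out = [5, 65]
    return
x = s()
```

Bare return returns None

NoneType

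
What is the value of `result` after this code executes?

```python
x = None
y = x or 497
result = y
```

x = None; y = 497; result = 497

497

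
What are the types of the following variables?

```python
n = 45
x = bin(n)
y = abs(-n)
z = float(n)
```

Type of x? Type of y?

bin() returns str; abs() of int returns int

str, int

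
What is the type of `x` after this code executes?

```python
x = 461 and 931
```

'and' with truthy values returns last operand (int)

int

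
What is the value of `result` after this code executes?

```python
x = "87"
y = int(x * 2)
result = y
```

x = '87'; y = 8787; result = 8787

8787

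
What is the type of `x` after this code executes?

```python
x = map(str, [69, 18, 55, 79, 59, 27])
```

map() returns a map object

map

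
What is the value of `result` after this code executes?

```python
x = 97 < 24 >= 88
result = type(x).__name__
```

x is bool; result = 'bool'

'bool'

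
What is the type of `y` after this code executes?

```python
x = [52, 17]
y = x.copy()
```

list.copy() returns list

list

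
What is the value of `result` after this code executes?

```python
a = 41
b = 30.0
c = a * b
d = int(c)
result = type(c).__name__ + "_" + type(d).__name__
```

a is int; b is float; c is float; d is int; result = 'float_int'

'float_int'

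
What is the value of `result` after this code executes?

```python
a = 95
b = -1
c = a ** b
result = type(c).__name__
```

a is int; b is int; c is float; result = 'float'

'float'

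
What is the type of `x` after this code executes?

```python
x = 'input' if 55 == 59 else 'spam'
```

Both branches of conditional are str

str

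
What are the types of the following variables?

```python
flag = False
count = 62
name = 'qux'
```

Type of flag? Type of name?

flag is assigned the constant False, which has type bool; name is assigned a quoted string literal, so it is a str

bool, str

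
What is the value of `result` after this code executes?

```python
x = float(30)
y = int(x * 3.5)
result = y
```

x = 30.0; y = 105; result = 105

105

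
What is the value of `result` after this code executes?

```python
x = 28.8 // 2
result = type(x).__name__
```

x is float; result = 'float'

'float'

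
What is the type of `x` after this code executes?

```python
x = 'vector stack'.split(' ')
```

str.split() returns list

list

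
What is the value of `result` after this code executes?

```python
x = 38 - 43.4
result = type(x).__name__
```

x is float; result = 'float'

'float'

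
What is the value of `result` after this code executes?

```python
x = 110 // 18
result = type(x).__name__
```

x is int; result = 'int'

'int'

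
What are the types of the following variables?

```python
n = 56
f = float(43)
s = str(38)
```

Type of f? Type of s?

f is assigned the result of calling float(), which returns a float; s is assigned the result of calling str(), which returns a str

float, str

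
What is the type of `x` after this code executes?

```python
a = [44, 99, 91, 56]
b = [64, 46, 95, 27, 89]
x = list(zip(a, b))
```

list(zip()) returns a list of tuples

list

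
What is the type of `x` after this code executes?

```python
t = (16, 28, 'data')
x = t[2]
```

Index 2 of tuple is a str literal

str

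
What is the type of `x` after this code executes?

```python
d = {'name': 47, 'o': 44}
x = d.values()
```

.values() returns dict_values view

dict_values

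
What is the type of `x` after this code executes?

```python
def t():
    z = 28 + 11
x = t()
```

Function without return returns None

NoneType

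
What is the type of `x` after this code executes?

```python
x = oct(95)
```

oct() returns str representation

str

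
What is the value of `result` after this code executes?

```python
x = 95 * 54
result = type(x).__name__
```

x is int; result = 'int'

'int'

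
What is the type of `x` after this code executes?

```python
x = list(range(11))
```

list(range()) returns list

list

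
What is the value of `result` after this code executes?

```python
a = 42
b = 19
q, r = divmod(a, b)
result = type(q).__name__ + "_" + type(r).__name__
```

a is int; b is int; q is int; r is int; result = 'int_int'

'int_int'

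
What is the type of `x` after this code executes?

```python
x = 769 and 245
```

'and' with truthy values returns last operand (int)

int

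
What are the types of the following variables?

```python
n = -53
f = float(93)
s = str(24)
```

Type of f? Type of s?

f is assigned the result of calling float(), which returns a float; s is assigned the result of calling str(), which returns a str

float, str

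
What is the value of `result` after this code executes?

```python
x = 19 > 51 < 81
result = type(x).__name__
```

x is bool; result = 'bool'

'bool'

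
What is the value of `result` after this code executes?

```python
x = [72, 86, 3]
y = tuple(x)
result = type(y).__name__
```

x is list; y is tuple; result = 'tuple'

'tuple'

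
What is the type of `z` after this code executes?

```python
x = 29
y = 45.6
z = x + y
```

int + float = float

float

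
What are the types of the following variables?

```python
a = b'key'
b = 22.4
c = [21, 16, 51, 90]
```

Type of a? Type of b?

a is assigned a bytes literal (b'...' prefix); b is assigned a number with a decimal point, so it is a float

bytes, float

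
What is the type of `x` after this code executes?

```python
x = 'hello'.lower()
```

str.lower() returns str

str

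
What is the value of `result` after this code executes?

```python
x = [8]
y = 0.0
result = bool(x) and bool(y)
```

x = [8]; y = 0.0; result = False

False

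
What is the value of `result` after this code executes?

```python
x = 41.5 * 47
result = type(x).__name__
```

x is float; result = 'float'

'float'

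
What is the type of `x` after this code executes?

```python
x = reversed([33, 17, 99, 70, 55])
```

reversed() on a list returns list_reverseiterator

list_reverseiterator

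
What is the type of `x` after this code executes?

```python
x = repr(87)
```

repr() returns str

str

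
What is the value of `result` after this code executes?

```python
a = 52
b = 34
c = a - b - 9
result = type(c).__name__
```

a is int; b is int; c is int; result = 'int'

'int'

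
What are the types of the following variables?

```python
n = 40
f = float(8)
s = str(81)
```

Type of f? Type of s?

f is assigned the result of calling float(), which returns a float; s is assigned the result of calling str(), which returns a str

float, str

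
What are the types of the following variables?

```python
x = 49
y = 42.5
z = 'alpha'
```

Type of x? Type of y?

x is assigned a bare integer (no decimal point), so it is an int; y is assigned a number with a decimal point, so it is a float

int, float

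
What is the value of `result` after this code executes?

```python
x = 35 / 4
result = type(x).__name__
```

x is float; result = 'float'

'float'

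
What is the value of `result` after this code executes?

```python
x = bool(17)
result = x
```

x = True; result = True

True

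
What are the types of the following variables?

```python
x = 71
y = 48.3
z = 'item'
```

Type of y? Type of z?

y is assigned a number with a decimal point, so it is a float; z is assigned a quoted string literal, so it is a str

float, str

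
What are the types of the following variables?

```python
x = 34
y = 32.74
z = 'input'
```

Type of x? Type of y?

x is assigned a bare integer (no decimal point), so it is an int; y is assigned a number with a decimal point, so it is a float

int, float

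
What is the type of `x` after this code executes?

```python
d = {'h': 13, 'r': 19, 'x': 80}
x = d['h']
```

Accessing dict[str, int] with str key returns int

int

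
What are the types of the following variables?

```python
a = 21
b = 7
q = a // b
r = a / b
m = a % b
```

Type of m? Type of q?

% of ints returns int; // returns int

int, int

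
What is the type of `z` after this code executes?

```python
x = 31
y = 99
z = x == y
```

Equality comparison returns bool

bool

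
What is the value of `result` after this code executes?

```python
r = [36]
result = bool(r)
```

r = [36]; result = True

True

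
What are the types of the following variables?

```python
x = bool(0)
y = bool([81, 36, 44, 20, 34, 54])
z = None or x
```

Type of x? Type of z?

bool() returns bool; None or bool returns the bool

bool, bool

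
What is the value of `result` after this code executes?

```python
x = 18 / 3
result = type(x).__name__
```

x is float; result = 'float'

'float'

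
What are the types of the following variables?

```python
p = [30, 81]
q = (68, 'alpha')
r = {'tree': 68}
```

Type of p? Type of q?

p is assigned a list literal (square brackets); q is assigned a tuple (parenthesized, comma-separated values)

list, tuple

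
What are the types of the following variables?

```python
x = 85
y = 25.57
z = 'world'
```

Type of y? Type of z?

y is assigned a number with a decimal point, so it is a float; z is assigned a quoted string literal, so it is a str

float, str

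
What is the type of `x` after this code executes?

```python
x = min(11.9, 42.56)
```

min() of floats returns float

float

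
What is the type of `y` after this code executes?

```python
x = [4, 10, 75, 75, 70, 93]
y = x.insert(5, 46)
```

list.insert() returns None

NoneType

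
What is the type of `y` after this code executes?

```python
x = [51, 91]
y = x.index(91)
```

list.index() returns int

int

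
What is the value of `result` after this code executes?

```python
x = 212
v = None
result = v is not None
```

x = 212; v = None; result = False

False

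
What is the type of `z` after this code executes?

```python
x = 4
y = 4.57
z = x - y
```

int - float = float

float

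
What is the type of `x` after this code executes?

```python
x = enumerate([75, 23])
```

enumerate() returns an enumerate object

enumerate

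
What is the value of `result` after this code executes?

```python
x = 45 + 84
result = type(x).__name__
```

x is int; result = 'int'

'int'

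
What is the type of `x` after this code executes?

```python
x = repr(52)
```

repr() returns str

str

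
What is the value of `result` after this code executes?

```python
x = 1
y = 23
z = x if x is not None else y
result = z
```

x = 1; y = 23; z = 1; result = 1

1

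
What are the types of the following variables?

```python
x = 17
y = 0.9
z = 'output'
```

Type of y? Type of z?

y is assigned a number with a decimal point, so it is a float; z is assigned a quoted string literal, so it is a str

float, str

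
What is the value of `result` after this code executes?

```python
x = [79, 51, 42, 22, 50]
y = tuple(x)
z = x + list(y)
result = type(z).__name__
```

x is list; y is tuple; z is list; result = 'list'

'list'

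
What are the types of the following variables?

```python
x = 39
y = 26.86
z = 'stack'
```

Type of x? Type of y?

x is assigned a bare integer (no decimal point), so it is an int; y is assigned a number with a decimal point, so it is a float

int, float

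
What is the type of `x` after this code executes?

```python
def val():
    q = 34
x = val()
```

Function without return returns None

NoneType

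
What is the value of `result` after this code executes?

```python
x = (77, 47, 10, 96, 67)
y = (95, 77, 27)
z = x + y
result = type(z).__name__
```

x is tuple; y is tuple; z is tuple; result = 'tuple'

'tuple'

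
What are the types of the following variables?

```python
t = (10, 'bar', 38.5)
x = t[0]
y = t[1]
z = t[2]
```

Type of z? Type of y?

tuple[2] is float; tuple[1] is str

float, str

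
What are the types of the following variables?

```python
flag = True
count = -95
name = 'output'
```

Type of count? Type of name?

count is assigned a bare integer (no decimal point), so it is an int; name is assigned a quoted string literal, so it is a str

int, str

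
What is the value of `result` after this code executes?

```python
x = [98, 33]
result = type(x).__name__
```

x is list; result = 'list'

'list'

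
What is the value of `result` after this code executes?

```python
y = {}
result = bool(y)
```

y = {}; result = False

False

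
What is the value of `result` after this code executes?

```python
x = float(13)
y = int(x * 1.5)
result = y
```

x = 13.0; y = 19; result = 19

19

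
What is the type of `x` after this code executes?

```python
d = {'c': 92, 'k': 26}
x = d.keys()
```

.keys() returns dict_keys view

dict_keys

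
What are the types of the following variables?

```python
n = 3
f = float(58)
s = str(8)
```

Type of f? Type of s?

f is assigned the result of calling float(), which returns a float; s is assigned the result of calling str(), which returns a str

float, str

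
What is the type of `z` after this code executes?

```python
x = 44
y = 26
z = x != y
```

Comparison returns bool

bool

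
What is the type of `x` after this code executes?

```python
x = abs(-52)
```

abs() of int returns int

int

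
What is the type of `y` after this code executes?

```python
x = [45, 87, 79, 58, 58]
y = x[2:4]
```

Slicing a list returns a list

list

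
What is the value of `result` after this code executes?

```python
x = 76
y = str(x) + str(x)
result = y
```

x = 76; y = '7676'; result = '7676'

'7676'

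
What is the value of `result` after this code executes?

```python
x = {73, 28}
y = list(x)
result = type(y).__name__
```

x is set; y is list; result = 'list'

'list'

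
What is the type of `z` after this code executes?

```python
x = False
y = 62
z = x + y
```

bool + int = int (bool is subclass of int)

int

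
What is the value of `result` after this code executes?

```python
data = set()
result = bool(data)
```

data = set(); result = False

False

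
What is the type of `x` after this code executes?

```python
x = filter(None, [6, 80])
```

filter() returns a filter object

filter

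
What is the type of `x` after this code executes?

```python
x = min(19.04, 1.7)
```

min() of floats returns float

float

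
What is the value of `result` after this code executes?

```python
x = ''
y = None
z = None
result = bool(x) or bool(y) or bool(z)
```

x = ''; y = None; z = None; result = False

False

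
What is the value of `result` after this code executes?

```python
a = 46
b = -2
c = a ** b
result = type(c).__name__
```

a is int; b is int; c is float; result = 'float'

'float'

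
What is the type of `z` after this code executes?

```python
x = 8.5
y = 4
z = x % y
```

float % int = float

float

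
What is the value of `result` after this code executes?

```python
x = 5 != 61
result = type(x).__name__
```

x is bool; result = 'bool'

'bool'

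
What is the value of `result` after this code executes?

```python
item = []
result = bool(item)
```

item = []; result = False

False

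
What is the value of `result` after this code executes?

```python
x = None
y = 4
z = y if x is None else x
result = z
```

x = None; y = 4; z = 4; result = 4

4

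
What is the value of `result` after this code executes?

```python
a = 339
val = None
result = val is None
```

a = 339; val = None; result = True

True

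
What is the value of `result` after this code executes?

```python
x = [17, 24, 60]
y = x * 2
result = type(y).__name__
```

x is list; y is list; result = 'list'

'list'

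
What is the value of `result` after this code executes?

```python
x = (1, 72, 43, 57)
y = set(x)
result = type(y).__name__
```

x is tuple; y is set; result = 'set'

'set'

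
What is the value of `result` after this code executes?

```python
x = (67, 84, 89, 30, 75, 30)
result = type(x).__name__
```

x is tuple; result = 'tuple'

'tuple'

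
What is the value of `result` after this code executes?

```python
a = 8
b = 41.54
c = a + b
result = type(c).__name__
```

a is int; b is float; c is float; result = 'float'

'float'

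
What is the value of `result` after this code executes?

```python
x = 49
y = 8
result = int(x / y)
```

x = 49; y = 8; result = 6

6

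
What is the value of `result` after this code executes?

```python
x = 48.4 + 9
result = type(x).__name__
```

x is float; result = 'float'

'float'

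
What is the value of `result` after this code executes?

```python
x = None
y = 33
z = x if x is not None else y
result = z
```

x = None; y = 33; z = 33; result = 33

33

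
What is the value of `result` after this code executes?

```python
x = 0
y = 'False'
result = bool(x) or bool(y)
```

x = 0; y = 'False'; result = True

True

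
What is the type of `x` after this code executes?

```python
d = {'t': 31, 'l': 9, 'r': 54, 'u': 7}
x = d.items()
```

dict.items() returns dict_items view

dict_items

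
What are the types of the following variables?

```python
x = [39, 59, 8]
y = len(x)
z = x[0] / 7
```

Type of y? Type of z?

len() returns int; int / int = float

int, float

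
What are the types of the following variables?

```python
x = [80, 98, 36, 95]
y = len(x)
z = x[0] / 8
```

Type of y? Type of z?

len() returns int; int / int = float

int, float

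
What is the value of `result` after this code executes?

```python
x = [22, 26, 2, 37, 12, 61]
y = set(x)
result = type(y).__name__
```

x is list; y is set; result = 'set'

'set'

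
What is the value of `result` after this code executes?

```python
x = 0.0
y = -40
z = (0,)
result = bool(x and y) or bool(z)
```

x = 0.0; y = -40; z = (0,); result = True

True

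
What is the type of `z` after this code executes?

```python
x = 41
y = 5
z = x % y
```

int % int = int

int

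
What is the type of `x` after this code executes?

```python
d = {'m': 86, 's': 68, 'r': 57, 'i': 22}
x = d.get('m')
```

dict.get() returns value type when found

int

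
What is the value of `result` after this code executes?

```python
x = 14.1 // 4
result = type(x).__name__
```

x is float; result = 'float'

'float'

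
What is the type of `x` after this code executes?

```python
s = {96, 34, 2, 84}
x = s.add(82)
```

set.add() returns None (mutates in place)

NoneType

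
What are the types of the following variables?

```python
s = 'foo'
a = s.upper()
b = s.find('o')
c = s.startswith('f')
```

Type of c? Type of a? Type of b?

startswith() returns bool; upper() returns str; find() returns int

bool, str, int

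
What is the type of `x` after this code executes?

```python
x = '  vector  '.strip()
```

str.strip() returns str

str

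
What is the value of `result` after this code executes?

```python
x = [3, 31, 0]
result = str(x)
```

x = [3, 31, 0]; result = '[3, 31, 0]'

'[3, 31, 0]'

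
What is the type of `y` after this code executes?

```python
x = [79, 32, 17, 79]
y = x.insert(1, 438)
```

list.insert() returns None

NoneType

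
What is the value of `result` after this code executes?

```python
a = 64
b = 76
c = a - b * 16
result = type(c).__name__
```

a is int; b is int; c is int; result = 'int'

'int'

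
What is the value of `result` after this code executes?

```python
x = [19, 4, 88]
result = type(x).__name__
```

x is list; result = 'list'

'list'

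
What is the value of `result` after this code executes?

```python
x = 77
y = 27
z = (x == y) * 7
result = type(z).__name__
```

x is int; y is int; z is int; result = 'int'

'int'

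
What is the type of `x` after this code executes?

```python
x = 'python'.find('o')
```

str.find() returns int index

int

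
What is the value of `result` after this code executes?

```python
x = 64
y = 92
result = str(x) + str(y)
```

x = 64; y = 92; result = '6492'

'6492'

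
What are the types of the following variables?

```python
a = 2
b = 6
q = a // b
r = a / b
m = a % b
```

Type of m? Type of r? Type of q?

% of ints returns int; / returns float; // returns int

int, float, int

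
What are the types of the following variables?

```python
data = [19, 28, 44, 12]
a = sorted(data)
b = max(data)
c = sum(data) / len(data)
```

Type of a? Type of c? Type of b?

sorted() returns list; int / int = float; max of ints returns int

list, float, int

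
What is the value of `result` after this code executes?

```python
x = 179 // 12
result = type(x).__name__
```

x is int; result = 'int'

'int'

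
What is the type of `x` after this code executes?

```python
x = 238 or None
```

'or' returns first truthy value

int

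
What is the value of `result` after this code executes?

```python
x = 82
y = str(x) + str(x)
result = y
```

x = 82; y = '8282'; result = '8282'

'8282'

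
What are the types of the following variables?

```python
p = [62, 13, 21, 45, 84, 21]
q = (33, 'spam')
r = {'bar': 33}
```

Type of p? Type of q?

p is assigned a list literal (square brackets); q is assigned a tuple (parenthesized, comma-separated values)

list, tuple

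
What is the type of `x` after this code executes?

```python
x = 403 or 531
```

'or' returns first truthy value (int)

int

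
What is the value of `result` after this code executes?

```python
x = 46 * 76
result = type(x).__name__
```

x is int; result = 'int'

'int'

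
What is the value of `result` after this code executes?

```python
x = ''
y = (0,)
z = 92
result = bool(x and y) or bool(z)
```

x = ''; y = (0,); z = 92; result = True

True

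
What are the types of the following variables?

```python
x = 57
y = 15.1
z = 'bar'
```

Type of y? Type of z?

y is assigned a number with a decimal point, so it is a float; z is assigned a quoted string literal, so it is a str

float, str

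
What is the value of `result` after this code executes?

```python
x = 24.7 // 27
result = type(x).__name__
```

x is float; result = 'float'

'float'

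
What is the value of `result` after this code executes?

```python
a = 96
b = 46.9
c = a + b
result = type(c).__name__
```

a is int; b is float; c is float; result = 'float'

'float'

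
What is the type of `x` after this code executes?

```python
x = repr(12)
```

repr() returns str

str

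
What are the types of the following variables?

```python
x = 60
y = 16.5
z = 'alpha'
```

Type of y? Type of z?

y is assigned a number with a decimal point, so it is a float; z is assigned a quoted string literal, so it is a str

float, str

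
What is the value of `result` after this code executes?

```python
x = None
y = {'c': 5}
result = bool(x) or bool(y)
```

x = None; y = {'c': 5}; result = True

True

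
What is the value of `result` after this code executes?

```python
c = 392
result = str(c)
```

c = 392; result = '392'

'392'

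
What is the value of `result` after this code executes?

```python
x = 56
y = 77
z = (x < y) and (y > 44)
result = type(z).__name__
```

x is int; y is int; z is bool; result = 'bool'

'bool'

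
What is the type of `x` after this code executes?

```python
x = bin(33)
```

bin() returns str representation

str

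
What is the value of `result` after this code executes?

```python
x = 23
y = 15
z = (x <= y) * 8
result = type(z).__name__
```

x is int; y is int; z is int; result = 'int'

'int'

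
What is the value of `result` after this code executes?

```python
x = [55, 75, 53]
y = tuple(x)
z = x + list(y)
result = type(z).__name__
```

x is list; y is tuple; z is list; result = 'list'

'list'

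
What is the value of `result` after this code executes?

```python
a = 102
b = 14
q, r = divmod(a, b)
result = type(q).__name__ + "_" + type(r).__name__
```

a is int; b is int; q is int; r is int; result = 'int_int'

'int_int'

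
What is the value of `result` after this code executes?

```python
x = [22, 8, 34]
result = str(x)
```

x = [22, 8, 34]; result = '[22, 8, 34]'

'[22, 8, 34]'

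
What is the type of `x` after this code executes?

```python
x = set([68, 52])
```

set() constructor returns set

set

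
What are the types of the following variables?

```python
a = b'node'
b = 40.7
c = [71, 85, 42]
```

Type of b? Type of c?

b is assigned a number with a decimal point, so it is a float; c is assigned a list literal (square brackets)

float, list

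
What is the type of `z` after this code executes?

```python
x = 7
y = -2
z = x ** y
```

int ** negative = float

float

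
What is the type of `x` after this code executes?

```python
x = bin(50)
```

bin() returns str representation

str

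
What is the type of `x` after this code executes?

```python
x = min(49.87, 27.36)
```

min() of floats returns float

float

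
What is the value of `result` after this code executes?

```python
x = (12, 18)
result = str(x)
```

x = (12, 18); result = '(12, 18)'

'(12, 18)'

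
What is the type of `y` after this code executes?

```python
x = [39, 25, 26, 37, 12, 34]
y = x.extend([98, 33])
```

list.extend() returns None

NoneType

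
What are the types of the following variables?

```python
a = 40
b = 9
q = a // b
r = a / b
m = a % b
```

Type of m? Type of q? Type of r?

% of ints returns int; // returns int; / returns float

int, int, float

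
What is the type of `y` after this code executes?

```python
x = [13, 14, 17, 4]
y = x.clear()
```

list.clear() returns None

NoneType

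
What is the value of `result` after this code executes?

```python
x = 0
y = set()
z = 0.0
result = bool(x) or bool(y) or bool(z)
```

x = 0; y = set(); z = 0.0; result = False

False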